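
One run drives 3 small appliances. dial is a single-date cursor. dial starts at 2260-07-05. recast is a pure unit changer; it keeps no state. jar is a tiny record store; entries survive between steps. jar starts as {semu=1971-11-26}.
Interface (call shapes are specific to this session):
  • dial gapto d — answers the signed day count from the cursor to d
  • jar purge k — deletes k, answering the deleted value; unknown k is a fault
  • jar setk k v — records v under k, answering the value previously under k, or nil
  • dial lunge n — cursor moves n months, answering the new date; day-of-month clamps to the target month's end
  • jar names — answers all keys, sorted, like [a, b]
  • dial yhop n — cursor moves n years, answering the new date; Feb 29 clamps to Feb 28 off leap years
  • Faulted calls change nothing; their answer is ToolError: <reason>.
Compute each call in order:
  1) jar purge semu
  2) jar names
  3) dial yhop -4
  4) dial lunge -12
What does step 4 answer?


Answer: 2255-07-05

Derivation:
> jar purge k: semu
= 1971-11-26
> jar names
= []
> dial yhop n: -4
= 2256-07-05
> dial lunge n: -12
= 2255-07-05


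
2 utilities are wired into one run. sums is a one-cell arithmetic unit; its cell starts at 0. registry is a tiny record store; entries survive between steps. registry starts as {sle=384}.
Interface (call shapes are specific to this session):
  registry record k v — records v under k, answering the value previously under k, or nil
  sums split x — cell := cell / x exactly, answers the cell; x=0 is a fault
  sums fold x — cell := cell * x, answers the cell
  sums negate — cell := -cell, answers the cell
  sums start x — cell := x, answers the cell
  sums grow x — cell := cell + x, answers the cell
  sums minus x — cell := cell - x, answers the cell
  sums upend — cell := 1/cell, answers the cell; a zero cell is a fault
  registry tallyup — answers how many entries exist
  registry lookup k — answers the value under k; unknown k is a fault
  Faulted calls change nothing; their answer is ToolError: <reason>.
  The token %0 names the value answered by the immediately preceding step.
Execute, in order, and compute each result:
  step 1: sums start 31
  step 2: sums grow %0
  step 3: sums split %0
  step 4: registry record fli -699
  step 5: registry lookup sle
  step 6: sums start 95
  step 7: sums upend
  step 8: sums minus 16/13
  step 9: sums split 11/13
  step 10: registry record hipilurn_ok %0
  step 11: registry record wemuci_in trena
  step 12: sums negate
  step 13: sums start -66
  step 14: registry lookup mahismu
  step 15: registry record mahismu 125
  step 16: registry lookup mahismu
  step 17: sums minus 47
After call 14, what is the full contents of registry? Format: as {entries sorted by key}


% sums start(31) : 31
% sums grow(%0) : 62
% sums split(%0) : 1
% registry record(fli, -699) : nil
% registry lookup(sle) : 384
% sums start(95) : 95
% sums upend() : 1/95
% sums minus(16/13) : -1507/1235
% sums split(11/13) : -137/95
% registry record(hipilurn_ok, %0) : nil
% registry record(wemuci_in, trena) : nil
% sums negate() : 137/95
% sums start(-66) : -66
% registry lookup(mahismu) : ToolError: no such key mahismu
% registry record(mahismu, 125) : nil
% registry lookup(mahismu) : 125
% sums minus(47) : -113

Answer: {fli=-699, hipilurn_ok=-137/95, sle=384, wemuci_in=trena}


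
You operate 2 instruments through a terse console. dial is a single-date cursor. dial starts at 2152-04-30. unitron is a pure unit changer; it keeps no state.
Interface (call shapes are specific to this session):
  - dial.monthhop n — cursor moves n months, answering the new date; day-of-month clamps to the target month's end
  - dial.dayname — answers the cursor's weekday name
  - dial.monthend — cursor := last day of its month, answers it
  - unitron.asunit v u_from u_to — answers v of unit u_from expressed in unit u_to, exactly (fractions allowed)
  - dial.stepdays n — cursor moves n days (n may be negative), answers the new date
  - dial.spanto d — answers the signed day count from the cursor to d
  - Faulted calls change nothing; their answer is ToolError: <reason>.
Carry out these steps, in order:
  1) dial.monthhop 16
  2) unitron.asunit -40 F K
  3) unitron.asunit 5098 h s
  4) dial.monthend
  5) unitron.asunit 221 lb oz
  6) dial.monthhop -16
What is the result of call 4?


Answer: 2153-08-31

Derivation:
% monthhop 16
  2153-08-30
% asunit -40 F K
  4663/20
% asunit 5098 h s
  18352800
% monthend
  2153-08-31
% asunit 221 lb oz
  3536
% monthhop -16
  2152-04-30


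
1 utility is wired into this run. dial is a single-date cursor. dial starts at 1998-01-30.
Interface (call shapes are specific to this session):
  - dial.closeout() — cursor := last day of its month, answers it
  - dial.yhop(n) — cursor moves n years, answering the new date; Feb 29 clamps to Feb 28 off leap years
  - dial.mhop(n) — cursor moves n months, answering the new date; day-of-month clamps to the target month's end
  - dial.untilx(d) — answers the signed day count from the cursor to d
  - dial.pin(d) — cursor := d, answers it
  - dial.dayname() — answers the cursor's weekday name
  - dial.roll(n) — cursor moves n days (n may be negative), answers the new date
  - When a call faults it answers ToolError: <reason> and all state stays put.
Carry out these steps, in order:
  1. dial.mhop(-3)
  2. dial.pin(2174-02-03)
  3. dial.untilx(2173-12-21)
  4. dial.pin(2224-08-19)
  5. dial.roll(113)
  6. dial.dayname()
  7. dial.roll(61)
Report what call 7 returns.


Answer: 2225-02-09

Derivation:
-- 1. mhop(-3) == 1997-10-30
-- 2. pin(2174-02-03) == 2174-02-03
-- 3. untilx(2173-12-21) == -44
-- 4. pin(2224-08-19) == 2224-08-19
-- 5. roll(113) == 2224-12-10
-- 6. dayname() == Friday
-- 7. roll(61) == 2225-02-09


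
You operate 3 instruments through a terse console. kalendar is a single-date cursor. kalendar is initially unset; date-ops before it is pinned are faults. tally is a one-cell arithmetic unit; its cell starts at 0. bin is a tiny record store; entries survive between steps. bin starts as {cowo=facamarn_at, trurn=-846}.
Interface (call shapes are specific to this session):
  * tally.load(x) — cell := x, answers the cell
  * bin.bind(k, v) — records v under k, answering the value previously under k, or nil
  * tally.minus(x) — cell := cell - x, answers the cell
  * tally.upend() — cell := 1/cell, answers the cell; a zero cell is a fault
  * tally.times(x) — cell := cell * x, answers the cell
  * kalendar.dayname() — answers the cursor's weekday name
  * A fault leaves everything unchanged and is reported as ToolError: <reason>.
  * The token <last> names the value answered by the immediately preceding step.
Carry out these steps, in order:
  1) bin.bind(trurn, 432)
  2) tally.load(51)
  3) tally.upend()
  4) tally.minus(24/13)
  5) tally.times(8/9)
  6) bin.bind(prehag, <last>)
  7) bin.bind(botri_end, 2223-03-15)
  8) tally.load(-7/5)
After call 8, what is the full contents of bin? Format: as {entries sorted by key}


% bin.bind trurn 432
[out] -846
% tally.load 51
[out] 51
% tally.upend
[out] 1/51
% tally.minus 24/13
[out] -1211/663
% tally.times 8/9
[out] -9688/5967
% bin.bind prehag <last>
[out] nil
% bin.bind botri_end 2223-03-15
[out] nil
% tally.load -7/5
[out] -7/5

Answer: {botri_end=2223-03-15, cowo=facamarn_at, prehag=-9688/5967, trurn=432}


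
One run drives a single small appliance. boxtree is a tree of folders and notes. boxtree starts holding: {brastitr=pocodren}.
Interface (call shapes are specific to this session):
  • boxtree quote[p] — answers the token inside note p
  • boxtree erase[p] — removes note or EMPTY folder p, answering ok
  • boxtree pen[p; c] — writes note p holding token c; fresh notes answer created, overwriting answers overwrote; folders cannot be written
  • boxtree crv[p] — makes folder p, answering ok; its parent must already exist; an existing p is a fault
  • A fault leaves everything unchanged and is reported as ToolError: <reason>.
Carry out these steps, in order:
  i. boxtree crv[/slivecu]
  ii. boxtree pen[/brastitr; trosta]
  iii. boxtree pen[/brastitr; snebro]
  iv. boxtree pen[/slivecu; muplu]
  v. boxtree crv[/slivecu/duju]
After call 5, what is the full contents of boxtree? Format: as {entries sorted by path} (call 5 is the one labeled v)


Answer: {brastitr=snebro, slivecu/, slivecu/duju/}

Derivation:
-- 1. boxtree crv(p=/slivecu) ~> ok
-- 2. boxtree pen(p=/brastitr, c=trosta) ~> overwrote
-- 3. boxtree pen(p=/brastitr, c=snebro) ~> overwrote
-- 4. boxtree pen(p=/slivecu, c=muplu) ~> ToolError: is a directory
-- 5. boxtree crv(p=/slivecu/duju) ~> ok


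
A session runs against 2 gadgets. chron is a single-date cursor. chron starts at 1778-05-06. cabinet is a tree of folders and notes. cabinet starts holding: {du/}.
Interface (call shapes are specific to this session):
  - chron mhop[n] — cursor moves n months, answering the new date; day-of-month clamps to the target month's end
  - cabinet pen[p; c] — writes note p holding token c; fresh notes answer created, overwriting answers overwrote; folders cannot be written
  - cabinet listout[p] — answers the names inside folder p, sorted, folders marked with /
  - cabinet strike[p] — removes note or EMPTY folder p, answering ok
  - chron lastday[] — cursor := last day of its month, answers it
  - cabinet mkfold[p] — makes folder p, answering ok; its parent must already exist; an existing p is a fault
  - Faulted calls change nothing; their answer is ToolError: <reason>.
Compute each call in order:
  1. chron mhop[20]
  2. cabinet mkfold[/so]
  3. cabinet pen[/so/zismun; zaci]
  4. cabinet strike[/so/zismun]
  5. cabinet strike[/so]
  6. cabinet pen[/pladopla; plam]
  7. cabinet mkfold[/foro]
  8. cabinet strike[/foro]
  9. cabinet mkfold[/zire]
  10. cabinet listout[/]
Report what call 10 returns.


Answer: [du/, pladopla, zire/]

Derivation:
% chron mhop n→20
  1780-01-06
% cabinet mkfold p→/so
  ok
% cabinet pen p→/so/zismun c→zaci
  created
% cabinet strike p→/so/zismun
  ok
% cabinet strike p→/so
  ok
% cabinet pen p→/pladopla c→plam
  created
% cabinet mkfold p→/foro
  ok
% cabinet strike p→/foro
  ok
% cabinet mkfold p→/zire
  ok
% cabinet listout p→/
  [du/, pladopla, zire/]


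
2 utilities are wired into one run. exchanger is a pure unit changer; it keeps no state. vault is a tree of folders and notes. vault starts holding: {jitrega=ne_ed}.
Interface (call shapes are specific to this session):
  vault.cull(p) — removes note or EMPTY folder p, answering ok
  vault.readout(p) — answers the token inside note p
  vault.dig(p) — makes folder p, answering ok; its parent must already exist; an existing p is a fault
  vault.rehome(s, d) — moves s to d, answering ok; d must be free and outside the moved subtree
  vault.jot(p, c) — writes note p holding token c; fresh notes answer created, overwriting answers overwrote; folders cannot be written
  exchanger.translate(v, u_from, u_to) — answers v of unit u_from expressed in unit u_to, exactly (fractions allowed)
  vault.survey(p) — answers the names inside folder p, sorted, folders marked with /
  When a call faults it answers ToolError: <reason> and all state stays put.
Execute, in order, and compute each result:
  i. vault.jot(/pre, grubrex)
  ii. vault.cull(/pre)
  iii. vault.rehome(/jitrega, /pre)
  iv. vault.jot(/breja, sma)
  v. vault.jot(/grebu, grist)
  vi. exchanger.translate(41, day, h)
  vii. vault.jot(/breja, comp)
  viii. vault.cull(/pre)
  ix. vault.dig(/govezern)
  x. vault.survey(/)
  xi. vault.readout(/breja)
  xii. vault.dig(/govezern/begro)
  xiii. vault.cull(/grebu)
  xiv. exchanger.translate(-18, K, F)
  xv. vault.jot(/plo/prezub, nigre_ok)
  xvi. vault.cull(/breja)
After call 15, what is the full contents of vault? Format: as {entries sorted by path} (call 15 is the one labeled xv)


-> vault.jot(/pre, grubrex)
<- created
-> vault.cull(/pre)
<- ok
-> vault.rehome(/jitrega, /pre)
<- ok
-> vault.jot(/breja, sma)
<- created
-> vault.jot(/grebu, grist)
<- created
-> exchanger.translate(41, day, h)
<- 984
-> vault.jot(/breja, comp)
<- overwrote
-> vault.cull(/pre)
<- ok
-> vault.dig(/govezern)
<- ok
-> vault.survey(/)
<- [breja, govezern/, grebu]
-> vault.readout(/breja)
<- comp
-> vault.dig(/govezern/begro)
<- ok
-> vault.cull(/grebu)
<- ok
-> exchanger.translate(-18, K, F)
<- -49207/100
-> vault.jot(/plo/prezub, nigre_ok)
<- ToolError: no parent
-> vault.cull(/breja)
<- ok

Answer: {breja=comp, govezern/, govezern/begro/}


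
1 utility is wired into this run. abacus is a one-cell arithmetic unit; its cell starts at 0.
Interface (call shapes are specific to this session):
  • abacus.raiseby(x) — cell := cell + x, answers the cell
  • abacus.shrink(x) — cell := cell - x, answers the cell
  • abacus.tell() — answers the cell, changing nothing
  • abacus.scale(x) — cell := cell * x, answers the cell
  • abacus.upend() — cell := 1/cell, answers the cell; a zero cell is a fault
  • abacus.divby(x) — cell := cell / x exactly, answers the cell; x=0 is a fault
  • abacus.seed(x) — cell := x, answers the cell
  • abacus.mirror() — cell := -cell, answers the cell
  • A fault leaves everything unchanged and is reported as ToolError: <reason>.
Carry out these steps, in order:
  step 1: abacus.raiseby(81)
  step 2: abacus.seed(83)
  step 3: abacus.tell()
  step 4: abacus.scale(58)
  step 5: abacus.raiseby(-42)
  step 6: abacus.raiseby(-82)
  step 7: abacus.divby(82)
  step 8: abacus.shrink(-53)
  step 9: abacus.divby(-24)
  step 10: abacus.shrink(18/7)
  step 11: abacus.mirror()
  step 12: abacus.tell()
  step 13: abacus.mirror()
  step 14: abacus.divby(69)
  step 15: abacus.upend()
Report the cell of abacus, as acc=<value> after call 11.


Answer: acc=8223/1148

Derivation:
Next I call abacus.raiseby with x=81, which returns 81.
I call abacus.seed with x=83, — result: 83.
Next I call abacus.tell, and see 83.
Next I call abacus.scale with x=58, and get 4814.
Invoking abacus.raiseby with x=-42, yielding 4772.
Then abacus.raiseby with x=-82, which returns 4690.
I call abacus.divby with x=82, and get 2345/41.
Calling abacus.shrink with x=-53, and get 4518/41.
Using abacus.divby with x=-24: -753/164.
I use abacus.shrink with x=18/7, and get -8223/1148.
I invoke abacus.mirror(), and get 8223/1148.
Now I run abacus.tell, yielding 8223/1148.
Next I call abacus.mirror(): -8223/1148.
Next I call abacus.divby with x=69: -2741/26404.
Using abacus.upend, → -26404/2741.


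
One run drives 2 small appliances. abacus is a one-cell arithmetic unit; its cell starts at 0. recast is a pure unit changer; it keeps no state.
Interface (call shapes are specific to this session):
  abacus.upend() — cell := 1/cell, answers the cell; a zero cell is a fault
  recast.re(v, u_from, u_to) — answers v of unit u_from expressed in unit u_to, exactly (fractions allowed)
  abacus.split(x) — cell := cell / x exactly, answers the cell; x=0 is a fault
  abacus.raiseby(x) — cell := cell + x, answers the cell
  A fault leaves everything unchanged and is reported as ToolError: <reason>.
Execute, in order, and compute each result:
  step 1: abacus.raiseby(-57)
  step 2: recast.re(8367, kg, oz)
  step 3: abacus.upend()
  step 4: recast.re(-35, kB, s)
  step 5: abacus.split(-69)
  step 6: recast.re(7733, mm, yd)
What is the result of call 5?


Answer: 1/3933

Derivation:
$ raiseby x→-57
= -57
$ re v→8367 u_from→kg u_to→oz
= 13387200000000/45359237
$ upend
= -1/57
$ re v→-35 u_from→kB u_to→s
= ToolError: incompatible units
$ split x→-69
= 1/3933
$ re v→7733 u_from→mm u_to→yd
= 38665/4572


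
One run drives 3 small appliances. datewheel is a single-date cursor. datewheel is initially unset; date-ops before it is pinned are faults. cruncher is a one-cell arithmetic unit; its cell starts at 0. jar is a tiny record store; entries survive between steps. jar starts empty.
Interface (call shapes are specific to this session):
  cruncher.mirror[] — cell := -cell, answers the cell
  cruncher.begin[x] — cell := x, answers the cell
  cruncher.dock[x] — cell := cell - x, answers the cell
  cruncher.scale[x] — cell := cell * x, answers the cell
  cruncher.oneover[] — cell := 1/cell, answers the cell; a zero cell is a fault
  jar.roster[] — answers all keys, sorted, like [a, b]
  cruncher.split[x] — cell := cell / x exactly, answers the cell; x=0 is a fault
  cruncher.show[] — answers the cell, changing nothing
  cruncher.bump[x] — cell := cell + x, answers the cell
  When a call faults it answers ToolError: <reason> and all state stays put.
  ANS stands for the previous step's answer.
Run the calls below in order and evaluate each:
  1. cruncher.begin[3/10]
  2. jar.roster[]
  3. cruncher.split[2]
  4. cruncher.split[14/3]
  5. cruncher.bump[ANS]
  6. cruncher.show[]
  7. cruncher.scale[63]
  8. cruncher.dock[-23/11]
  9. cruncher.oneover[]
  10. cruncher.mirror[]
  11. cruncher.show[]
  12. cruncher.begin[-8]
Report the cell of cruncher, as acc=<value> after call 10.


Answer: acc=-220/1351

Derivation:
Act: cruncher.begin[x→3/10]
Obs: 3/10
Act: jar.roster[]
Obs: []
Act: cruncher.split[x→2]
Obs: 3/20
Act: cruncher.split[x→14/3]
Obs: 9/280
Act: cruncher.bump[x→ANS]
Obs: 9/140
Act: cruncher.show[]
Obs: 9/140
Act: cruncher.scale[x→63]
Obs: 81/20
Act: cruncher.dock[x→-23/11]
Obs: 1351/220
Act: cruncher.oneover[]
Obs: 220/1351
Act: cruncher.mirror[]
Obs: -220/1351
Act: cruncher.show[]
Obs: -220/1351
Act: cruncher.begin[x→-8]
Obs: -8


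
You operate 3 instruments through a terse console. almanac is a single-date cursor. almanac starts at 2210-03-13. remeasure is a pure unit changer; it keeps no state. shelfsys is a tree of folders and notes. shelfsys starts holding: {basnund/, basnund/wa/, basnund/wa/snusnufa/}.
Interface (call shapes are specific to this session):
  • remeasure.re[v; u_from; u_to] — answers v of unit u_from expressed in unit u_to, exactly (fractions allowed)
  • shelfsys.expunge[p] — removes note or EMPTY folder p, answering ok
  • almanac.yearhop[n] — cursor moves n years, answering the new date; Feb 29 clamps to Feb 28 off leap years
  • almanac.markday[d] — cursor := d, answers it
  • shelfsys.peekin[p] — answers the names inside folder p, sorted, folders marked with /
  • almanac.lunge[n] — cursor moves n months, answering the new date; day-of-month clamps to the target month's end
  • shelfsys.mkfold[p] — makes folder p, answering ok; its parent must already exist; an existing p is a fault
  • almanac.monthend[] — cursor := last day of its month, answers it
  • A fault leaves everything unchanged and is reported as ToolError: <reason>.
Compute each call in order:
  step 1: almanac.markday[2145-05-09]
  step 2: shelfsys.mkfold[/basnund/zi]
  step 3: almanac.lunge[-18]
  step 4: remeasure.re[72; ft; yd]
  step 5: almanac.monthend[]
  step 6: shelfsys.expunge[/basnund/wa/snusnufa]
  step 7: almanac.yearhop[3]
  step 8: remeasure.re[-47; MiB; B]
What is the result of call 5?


! 1. almanac.markday(2145-05-09) -> 2145-05-09
! 2. shelfsys.mkfold(/basnund/zi) -> ok
! 3. almanac.lunge(-18) -> 2143-11-09
! 4. remeasure.re(72, ft, yd) -> 24
! 5. almanac.monthend() -> 2143-11-30
! 6. shelfsys.expunge(/basnund/wa/snusnufa) -> ok
! 7. almanac.yearhop(3) -> 2146-11-30
! 8. remeasure.re(-47, MiB, B) -> -49283072

Answer: 2143-11-30


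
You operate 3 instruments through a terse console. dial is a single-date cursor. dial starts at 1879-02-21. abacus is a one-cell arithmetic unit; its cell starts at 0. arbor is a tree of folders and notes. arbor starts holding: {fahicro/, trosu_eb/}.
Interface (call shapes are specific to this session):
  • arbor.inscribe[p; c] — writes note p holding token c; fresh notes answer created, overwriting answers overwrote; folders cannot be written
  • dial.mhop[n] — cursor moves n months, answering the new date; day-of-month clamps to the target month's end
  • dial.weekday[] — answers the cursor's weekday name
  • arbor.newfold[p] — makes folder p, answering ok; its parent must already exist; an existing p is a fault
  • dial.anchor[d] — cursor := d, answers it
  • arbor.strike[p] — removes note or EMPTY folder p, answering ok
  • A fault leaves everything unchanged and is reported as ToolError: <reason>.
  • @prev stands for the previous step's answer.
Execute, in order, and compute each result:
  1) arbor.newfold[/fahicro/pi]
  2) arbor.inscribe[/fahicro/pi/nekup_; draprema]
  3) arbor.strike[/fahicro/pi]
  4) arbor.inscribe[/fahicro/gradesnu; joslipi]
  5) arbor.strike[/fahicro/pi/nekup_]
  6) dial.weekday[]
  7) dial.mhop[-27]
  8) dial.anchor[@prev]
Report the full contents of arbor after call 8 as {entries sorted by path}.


Answer: {fahicro/, fahicro/gradesnu=joslipi, fahicro/pi/, trosu_eb/}

Derivation:
I run newfold using p→/fahicro/pi, and see ok.
I run inscribe using p→/fahicro/pi/nekup_, c→draprema, and see created.
I run strike using p→/fahicro/pi, which returns ToolError: not empty.
Using inscribe using p→/fahicro/gradesnu, c→joslipi, and get created.
Now I run strike using p→/fahicro/pi/nekup_, — result: ok.
I use weekday, and see Friday.
I invoke mhop using n→-27, — result: 1876-11-21.
Now I run anchor using d→@prev, yielding 1876-11-21.


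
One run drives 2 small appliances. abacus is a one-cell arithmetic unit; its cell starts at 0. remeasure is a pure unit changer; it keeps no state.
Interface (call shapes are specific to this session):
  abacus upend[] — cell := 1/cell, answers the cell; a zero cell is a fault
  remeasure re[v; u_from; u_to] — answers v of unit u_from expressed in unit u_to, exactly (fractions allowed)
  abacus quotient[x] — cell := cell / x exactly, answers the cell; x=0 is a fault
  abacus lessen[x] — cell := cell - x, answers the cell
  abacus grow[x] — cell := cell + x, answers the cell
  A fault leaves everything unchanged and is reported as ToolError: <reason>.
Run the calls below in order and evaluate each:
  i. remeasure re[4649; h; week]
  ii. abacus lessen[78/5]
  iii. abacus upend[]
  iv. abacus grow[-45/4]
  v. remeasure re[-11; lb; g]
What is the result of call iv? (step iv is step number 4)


Answer: -1765/156

Derivation:
-> remeasure re(v='4649', u_from='h', u_to='week')
<- 4649/168
-> abacus lessen(x='78/5')
<- -78/5
-> abacus upend()
<- -5/78
-> abacus grow(x='-45/4')
<- -1765/156
-> remeasure re(v='-11', u_from='lb', u_to='g')
<- -498951607/100000


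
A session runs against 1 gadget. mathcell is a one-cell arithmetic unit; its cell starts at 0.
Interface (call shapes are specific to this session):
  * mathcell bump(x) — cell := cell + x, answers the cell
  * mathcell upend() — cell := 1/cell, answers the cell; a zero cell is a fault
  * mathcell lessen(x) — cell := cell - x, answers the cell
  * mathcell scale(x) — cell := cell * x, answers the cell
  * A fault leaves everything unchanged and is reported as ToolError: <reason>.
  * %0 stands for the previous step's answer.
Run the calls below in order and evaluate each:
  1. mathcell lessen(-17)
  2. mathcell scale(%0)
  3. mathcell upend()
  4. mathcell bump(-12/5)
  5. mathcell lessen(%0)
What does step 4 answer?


Answer: -3463/1445

Derivation:
Calling mathcell lessen passing -17, and observe 17.
I use mathcell scale passing %0, and get 289.
I try mathcell upend(), → 1/289.
I call mathcell bump passing -12/5, and see -3463/1445.
I call mathcell lessen passing %0, giving 0.


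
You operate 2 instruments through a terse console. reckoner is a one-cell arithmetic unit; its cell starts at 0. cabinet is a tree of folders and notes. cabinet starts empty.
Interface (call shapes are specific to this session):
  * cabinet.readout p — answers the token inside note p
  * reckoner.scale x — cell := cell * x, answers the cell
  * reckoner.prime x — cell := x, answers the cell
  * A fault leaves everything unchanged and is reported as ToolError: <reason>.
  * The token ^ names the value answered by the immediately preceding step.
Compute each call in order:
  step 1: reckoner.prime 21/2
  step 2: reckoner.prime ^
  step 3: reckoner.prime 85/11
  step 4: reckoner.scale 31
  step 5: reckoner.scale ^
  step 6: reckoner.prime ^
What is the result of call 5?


$ prime x: 21/2
  21/2
$ prime x: ^
  21/2
$ prime x: 85/11
  85/11
$ scale x: 31
  2635/11
$ scale x: ^
  6943225/121
$ prime x: ^
  6943225/121

Answer: 6943225/121


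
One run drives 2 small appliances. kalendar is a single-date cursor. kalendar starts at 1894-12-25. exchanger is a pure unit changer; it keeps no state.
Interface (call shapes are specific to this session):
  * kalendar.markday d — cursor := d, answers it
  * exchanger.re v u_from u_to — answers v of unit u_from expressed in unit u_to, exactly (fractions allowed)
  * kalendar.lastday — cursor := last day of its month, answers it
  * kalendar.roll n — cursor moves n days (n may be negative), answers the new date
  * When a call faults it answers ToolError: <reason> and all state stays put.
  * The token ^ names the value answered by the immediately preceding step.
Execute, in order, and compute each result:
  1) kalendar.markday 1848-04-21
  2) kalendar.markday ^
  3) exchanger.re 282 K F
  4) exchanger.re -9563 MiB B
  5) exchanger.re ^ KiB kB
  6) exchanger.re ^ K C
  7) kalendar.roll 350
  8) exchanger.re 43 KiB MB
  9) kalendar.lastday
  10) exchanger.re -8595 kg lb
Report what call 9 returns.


;; 1. markday(1848-04-21) : 1848-04-21
;; 2. markday(^) : 1848-04-21
;; 3. re(282, K, F) : 4793/100
;; 4. re(-9563, MiB, B) : -10027532288
;; 5. re(^, KiB, kB) : -1283524132864/125
;; 6. re(^, K, C) : -5134096668031/500
;; 7. roll(350) : 1849-04-06
;; 8. re(43, KiB, MB) : 688/15625
;; 9. lastday() : 1849-04-30
;; 10. re(-8595, kg, lb) : -859500000000/45359237

Answer: 1849-04-30


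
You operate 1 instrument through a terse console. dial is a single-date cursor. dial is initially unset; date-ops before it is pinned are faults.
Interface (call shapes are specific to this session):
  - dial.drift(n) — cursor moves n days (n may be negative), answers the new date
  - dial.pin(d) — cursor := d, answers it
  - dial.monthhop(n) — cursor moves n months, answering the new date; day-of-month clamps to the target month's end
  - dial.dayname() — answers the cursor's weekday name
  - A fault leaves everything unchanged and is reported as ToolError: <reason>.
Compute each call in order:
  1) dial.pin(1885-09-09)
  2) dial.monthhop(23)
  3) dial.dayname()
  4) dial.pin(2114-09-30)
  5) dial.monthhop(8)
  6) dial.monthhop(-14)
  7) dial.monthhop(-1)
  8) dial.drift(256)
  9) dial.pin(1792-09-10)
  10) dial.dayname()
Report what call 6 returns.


Answer: 2114-03-30

Derivation:
·→ dial.pin(d='1885-09-09')
·← 1885-09-09
·→ dial.monthhop(n='23')
·← 1887-08-09
·→ dial.dayname()
·← Tuesday
·→ dial.pin(d='2114-09-30')
·← 2114-09-30
·→ dial.monthhop(n='8')
·← 2115-05-30
·→ dial.monthhop(n='-14')
·← 2114-03-30
·→ dial.monthhop(n='-1')
·← 2114-02-28
·→ dial.drift(n='256')
·← 2114-11-11
·→ dial.pin(d='1792-09-10')
·← 1792-09-10
·→ dial.dayname()
·← Monday


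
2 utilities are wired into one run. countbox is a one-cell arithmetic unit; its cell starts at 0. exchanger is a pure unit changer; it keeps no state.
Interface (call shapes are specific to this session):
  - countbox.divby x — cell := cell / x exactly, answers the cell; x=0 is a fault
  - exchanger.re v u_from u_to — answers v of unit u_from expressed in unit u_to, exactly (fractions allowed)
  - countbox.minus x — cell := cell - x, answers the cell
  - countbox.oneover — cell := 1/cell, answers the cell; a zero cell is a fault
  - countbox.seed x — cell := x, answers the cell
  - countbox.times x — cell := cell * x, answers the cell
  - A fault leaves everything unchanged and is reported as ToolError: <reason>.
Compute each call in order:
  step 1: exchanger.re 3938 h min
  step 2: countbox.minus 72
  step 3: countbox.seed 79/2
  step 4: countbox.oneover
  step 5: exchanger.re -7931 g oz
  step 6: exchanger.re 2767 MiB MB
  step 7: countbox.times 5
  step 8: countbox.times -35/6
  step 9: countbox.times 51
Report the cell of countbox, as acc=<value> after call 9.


I use exchanger.re passing v→3938, u_from→h, u_to→min, — result: 236280.
I try countbox.minus passing x→72, and get -72.
Then countbox.seed passing x→79/2, which returns 79/2.
Then countbox.oneover(): 2/79.
I call exchanger.re passing v→-7931, u_from→g, u_to→oz, and observe -164800000/589081.
I use exchanger.re passing v→2767, u_from→MiB, u_to→MB, → 45334528/15625.
I call countbox.times passing x→5, and get 10/79.
I try countbox.times passing x→-35/6, → -175/237.
I try countbox.times passing x→51, and get -2975/79.

Answer: acc=-2975/79


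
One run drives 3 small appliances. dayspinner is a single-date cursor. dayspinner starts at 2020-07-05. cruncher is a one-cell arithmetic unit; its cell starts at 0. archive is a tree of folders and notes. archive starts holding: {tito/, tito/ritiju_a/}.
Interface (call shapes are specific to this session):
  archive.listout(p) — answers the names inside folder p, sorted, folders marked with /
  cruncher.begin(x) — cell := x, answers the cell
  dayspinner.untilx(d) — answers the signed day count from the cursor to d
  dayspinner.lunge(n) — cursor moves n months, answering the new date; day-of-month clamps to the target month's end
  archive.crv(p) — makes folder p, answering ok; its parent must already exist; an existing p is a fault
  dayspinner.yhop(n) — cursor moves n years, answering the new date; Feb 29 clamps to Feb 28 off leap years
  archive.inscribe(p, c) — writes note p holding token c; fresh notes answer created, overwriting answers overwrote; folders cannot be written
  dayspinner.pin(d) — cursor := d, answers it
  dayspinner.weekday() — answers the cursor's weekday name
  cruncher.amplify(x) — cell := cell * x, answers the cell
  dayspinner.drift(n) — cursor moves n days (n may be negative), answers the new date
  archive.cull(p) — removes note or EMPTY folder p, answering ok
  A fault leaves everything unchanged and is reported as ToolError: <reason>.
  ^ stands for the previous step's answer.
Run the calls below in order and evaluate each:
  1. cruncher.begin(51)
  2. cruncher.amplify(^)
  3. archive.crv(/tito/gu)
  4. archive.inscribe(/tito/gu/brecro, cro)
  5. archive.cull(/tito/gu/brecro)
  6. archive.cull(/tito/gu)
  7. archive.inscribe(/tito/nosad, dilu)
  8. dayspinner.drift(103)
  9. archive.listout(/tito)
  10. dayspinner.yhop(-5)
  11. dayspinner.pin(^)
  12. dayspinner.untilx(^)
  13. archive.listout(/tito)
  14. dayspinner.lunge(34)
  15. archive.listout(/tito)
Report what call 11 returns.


-> begin(x→51)
<- 51
-> amplify(x→^)
<- 2601
-> crv(p→/tito/gu)
<- ok
-> inscribe(p→/tito/gu/brecro, c→cro)
<- created
-> cull(p→/tito/gu/brecro)
<- ok
-> cull(p→/tito/gu)
<- ok
-> inscribe(p→/tito/nosad, c→dilu)
<- created
-> drift(n→103)
<- 2020-10-16
-> listout(p→/tito)
<- [nosad, ritiju_a/]
-> yhop(n→-5)
<- 2015-10-16
-> pin(d→^)
<- 2015-10-16
-> untilx(d→^)
<- 0
-> listout(p→/tito)
<- [nosad, ritiju_a/]
-> lunge(n→34)
<- 2018-08-16
-> listout(p→/tito)
<- [nosad, ritiju_a/]

Answer: 2015-10-16


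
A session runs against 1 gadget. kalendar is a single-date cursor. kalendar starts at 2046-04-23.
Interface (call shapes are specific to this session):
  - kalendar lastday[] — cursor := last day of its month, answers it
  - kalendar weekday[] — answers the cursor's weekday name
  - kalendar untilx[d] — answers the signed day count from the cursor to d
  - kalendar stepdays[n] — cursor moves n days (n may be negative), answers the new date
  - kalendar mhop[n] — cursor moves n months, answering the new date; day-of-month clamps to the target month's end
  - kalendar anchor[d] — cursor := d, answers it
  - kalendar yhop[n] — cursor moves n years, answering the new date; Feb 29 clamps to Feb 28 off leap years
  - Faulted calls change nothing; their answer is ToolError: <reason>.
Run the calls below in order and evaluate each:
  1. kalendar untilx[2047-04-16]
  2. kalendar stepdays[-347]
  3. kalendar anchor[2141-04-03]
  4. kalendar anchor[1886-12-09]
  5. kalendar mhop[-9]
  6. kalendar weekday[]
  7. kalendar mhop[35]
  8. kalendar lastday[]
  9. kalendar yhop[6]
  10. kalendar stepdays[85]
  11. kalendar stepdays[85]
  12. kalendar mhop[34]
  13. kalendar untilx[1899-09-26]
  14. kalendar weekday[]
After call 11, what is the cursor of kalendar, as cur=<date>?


Do: kalendar untilx[d→2047-04-16]
See: 358
Do: kalendar stepdays[n→-347]
See: 2045-05-11
Do: kalendar anchor[d→2141-04-03]
See: 2141-04-03
Do: kalendar anchor[d→1886-12-09]
See: 1886-12-09
Do: kalendar mhop[n→-9]
See: 1886-03-09
Do: kalendar weekday[]
See: Tuesday
Do: kalendar mhop[n→35]
See: 1889-02-09
Do: kalendar lastday[]
See: 1889-02-28
Do: kalendar yhop[n→6]
See: 1895-02-28
Do: kalendar stepdays[n→85]
See: 1895-05-24
Do: kalendar stepdays[n→85]
See: 1895-08-17
Do: kalendar mhop[n→34]
See: 1898-06-17
Do: kalendar untilx[d→1899-09-26]
See: 466
Do: kalendar weekday[]
See: Friday

Answer: cur=1895-08-17


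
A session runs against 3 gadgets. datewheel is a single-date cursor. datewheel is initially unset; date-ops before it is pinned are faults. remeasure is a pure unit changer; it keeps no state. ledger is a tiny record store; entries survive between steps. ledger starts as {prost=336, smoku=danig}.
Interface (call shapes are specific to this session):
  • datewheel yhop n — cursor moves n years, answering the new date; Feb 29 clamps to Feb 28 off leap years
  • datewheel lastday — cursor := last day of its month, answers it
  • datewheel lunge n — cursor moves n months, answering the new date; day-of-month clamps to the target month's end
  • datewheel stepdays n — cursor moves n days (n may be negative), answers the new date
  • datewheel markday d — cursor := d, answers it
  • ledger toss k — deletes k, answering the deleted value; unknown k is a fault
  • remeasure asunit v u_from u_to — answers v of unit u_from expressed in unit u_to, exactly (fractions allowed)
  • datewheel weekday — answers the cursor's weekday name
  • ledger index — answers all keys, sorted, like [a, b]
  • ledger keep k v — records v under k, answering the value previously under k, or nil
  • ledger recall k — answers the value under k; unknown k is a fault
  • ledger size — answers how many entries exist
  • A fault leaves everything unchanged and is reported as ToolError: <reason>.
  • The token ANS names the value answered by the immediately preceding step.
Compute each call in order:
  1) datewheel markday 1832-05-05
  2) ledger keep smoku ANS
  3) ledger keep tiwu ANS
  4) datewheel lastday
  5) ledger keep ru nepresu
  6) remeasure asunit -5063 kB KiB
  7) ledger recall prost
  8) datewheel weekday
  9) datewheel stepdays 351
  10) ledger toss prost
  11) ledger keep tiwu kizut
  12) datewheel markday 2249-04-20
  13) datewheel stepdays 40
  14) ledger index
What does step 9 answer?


Answer: 1833-05-17

Derivation:
-- 1. datewheel markday(d=1832-05-05) : 1832-05-05
-- 2. ledger keep(k=smoku, v=ANS) : danig
-- 3. ledger keep(k=tiwu, v=ANS) : nil
-- 4. datewheel lastday() : 1832-05-31
-- 5. ledger keep(k=ru, v=nepresu) : nil
-- 6. remeasure asunit(v=-5063, u_from=kB, u_to=KiB) : -632875/128
-- 7. ledger recall(k=prost) : 336
-- 8. datewheel weekday() : Thursday
-- 9. datewheel stepdays(n=351) : 1833-05-17
-- 10. ledger toss(k=prost) : 336
-- 11. ledger keep(k=tiwu, v=kizut) : danig
-- 12. datewheel markday(d=2249-04-20) : 2249-04-20
-- 13. datewheel stepdays(n=40) : 2249-05-30
-- 14. ledger index() : [ru, smoku, tiwu]


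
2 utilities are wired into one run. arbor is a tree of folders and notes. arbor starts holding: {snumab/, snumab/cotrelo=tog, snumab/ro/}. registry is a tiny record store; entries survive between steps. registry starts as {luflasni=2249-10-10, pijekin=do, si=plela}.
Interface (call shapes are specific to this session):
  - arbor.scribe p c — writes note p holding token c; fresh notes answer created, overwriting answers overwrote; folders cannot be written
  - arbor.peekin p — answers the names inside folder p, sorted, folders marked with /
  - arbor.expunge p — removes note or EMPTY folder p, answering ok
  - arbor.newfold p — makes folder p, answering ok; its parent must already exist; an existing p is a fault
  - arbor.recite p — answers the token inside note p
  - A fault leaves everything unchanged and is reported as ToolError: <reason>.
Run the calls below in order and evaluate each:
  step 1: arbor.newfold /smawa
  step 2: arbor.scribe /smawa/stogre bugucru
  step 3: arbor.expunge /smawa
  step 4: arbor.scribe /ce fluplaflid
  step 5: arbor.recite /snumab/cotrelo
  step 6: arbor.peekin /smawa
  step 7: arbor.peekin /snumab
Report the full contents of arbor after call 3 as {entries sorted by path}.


CALL arbor.newfold[p=/smawa]
RET  ok
CALL arbor.scribe[p=/smawa/stogre; c=bugucru]
RET  created
CALL arbor.expunge[p=/smawa]
RET  ToolError: not empty
CALL arbor.scribe[p=/ce; c=fluplaflid]
RET  created
CALL arbor.recite[p=/snumab/cotrelo]
RET  tog
CALL arbor.peekin[p=/smawa]
RET  [stogre]
CALL arbor.peekin[p=/snumab]
RET  [cotrelo, ro/]

Answer: {smawa/, smawa/stogre=bugucru, snumab/, snumab/cotrelo=tog, snumab/ro/}


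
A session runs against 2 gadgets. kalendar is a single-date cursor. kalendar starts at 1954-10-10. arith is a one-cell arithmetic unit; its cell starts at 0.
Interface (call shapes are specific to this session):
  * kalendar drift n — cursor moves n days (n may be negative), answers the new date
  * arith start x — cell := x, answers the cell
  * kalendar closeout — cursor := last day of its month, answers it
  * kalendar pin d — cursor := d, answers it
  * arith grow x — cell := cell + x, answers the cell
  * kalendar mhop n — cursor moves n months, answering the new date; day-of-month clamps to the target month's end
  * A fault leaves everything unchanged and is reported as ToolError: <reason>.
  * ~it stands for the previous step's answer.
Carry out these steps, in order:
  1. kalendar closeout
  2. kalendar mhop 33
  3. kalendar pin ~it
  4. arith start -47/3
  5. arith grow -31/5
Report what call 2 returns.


Step: kalendar closeout[]
Result: 1954-10-31
Step: kalendar mhop[n: 33]
Result: 1957-07-31
Step: kalendar pin[d: ~it]
Result: 1957-07-31
Step: arith start[x: -47/3]
Result: -47/3
Step: arith grow[x: -31/5]
Result: -328/15

Answer: 1957-07-31


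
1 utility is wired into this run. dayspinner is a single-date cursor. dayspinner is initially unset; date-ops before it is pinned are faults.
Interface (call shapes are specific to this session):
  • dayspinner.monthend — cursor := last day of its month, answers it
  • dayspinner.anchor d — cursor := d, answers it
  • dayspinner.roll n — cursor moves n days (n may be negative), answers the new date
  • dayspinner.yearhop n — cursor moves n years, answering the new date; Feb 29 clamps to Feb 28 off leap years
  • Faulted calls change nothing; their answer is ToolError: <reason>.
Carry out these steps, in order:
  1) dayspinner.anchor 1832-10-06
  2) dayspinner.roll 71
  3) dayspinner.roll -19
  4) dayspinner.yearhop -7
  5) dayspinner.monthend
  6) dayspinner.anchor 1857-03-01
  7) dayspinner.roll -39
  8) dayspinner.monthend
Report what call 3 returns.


I use anchor passing 1832-10-06, — result: 1832-10-06.
I call roll passing 71, and get 1832-12-16.
Calling roll passing -19, which returns 1832-11-27.
Calling yearhop passing -7, which returns 1825-11-27.
I use monthend(), and see 1825-11-30.
Using anchor passing 1857-03-01: 1857-03-01.
I call roll passing -39, → 1857-01-21.
Then monthend(), giving 1857-01-31.

Answer: 1832-11-27


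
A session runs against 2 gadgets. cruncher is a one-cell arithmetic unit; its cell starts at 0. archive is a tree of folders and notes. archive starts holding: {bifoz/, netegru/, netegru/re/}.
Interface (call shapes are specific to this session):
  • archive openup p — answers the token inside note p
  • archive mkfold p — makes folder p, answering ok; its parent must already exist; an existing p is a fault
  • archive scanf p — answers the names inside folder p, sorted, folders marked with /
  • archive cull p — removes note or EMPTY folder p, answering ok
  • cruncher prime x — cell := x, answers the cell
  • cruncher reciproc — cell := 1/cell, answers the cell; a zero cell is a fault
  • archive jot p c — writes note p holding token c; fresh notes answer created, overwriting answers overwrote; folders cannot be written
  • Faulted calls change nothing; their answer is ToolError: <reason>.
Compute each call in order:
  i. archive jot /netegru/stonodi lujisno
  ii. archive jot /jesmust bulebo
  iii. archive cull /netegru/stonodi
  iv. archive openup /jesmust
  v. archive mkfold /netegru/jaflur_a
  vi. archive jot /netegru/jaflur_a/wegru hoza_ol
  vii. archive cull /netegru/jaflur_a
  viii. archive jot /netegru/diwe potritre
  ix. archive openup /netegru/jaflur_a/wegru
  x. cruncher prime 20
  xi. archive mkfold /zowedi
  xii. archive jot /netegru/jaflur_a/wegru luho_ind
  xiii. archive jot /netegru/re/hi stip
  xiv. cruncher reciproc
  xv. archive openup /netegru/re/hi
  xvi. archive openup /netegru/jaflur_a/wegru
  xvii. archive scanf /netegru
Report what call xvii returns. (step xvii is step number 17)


>> archive jot(p→/netegru/stonodi, c→lujisno)
<< created
>> archive jot(p→/jesmust, c→bulebo)
<< created
>> archive cull(p→/netegru/stonodi)
<< ok
>> archive openup(p→/jesmust)
<< bulebo
>> archive mkfold(p→/netegru/jaflur_a)
<< ok
>> archive jot(p→/netegru/jaflur_a/wegru, c→hoza_ol)
<< created
>> archive cull(p→/netegru/jaflur_a)
<< ToolError: not empty
>> archive jot(p→/netegru/diwe, c→potritre)
<< created
>> archive openup(p→/netegru/jaflur_a/wegru)
<< hoza_ol
>> cruncher prime(x→20)
<< 20
>> archive mkfold(p→/zowedi)
<< ok
>> archive jot(p→/netegru/jaflur_a/wegru, c→luho_ind)
<< overwrote
>> archive jot(p→/netegru/re/hi, c→stip)
<< created
>> cruncher reciproc()
<< 1/20
>> archive openup(p→/netegru/re/hi)
<< stip
>> archive openup(p→/netegru/jaflur_a/wegru)
<< luho_ind
>> archive scanf(p→/netegru)
<< [diwe, jaflur_a/, re/]

Answer: [diwe, jaflur_a/, re/]
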